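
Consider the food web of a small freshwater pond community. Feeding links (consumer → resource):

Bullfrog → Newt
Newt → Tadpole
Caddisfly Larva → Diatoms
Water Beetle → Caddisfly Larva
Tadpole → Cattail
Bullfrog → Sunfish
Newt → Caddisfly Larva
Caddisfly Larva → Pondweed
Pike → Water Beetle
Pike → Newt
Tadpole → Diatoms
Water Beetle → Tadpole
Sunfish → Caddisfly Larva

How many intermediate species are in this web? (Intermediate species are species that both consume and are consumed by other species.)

Intermediate species (has both prey and predators): Tadpole, Caddisfly Larva, Water Beetle, Newt, Sunfish.
Count: 5.

5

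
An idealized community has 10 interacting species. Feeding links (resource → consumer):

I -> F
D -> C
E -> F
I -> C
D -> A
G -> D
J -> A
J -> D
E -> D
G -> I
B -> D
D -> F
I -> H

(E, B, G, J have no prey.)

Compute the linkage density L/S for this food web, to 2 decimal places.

L/S = 1.30

There are L = 13 links among S = 10 species.
L/S = 13/10 = 1.3000 ≈ 1.30.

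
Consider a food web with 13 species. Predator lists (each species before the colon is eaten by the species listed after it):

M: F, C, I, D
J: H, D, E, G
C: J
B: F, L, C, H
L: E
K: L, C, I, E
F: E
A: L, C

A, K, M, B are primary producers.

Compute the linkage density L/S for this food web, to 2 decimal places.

L/S = 1.62

There are L = 21 links among S = 13 species.
L/S = 21/13 = 1.6154 ≈ 1.62.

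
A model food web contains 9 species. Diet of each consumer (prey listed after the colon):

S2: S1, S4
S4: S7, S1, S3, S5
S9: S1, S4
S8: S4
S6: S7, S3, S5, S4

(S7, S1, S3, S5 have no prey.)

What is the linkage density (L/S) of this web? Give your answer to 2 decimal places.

There are L = 13 links among S = 9 species.
L/S = 13/9 = 1.4444 ≈ 1.44.

L/S = 1.44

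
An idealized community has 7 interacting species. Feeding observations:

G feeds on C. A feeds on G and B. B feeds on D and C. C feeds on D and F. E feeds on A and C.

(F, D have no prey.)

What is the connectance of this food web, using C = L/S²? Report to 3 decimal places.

The web has S = 7 species and L = 9 feeding links.
C = L / S² = 9 / 49 = 0.1837 ≈ 0.184.

C = 0.184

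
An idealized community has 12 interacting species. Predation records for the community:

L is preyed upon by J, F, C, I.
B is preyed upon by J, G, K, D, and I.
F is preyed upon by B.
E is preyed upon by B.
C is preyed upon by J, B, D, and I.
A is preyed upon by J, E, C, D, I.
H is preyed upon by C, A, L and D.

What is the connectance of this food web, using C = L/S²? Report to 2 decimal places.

The web has S = 12 species and L = 24 feeding links.
C = L / S² = 24 / 144 = 0.1667 ≈ 0.17.

C = 0.17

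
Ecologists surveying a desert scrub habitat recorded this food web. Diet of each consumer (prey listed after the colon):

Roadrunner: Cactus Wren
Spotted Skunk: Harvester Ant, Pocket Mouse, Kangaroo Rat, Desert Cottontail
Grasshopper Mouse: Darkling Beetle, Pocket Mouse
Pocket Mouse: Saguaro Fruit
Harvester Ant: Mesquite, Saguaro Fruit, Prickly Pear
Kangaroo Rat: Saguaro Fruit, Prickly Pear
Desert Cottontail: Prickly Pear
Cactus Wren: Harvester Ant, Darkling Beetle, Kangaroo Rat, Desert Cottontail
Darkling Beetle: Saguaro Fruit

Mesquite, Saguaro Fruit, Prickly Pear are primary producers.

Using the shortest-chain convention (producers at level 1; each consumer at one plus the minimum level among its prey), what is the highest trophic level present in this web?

Producers (level 1): Mesquite, Saguaro Fruit, Prickly Pear.
Following each consumer down to its lowest-level prey: Mesquite → Harvester Ant → Cactus Wren → Roadrunner (levels 1 through 4).
All prey of Roadrunner (Cactus Wren 3) are at level 3 or above, so Roadrunner is at level 1 + 3 = 4.
Every consumer has at least one prey at level 3 or below, so none exceeds level 4.

4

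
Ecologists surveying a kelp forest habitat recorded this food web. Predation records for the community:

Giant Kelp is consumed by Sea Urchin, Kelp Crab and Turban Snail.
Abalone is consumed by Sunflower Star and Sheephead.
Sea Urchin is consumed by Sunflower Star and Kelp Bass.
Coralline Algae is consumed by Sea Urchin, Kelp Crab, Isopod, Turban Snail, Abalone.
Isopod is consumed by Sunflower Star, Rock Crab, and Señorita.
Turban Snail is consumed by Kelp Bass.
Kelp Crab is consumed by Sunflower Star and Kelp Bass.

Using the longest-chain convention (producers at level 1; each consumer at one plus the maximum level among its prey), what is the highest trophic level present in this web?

Producers (level 1): Coralline Algae, Giant Kelp.
Coralline Algae → Isopod → Rock Crab gives Rock Crab level 3.
No species has a prey at level 3, so no species reaches level 4.

3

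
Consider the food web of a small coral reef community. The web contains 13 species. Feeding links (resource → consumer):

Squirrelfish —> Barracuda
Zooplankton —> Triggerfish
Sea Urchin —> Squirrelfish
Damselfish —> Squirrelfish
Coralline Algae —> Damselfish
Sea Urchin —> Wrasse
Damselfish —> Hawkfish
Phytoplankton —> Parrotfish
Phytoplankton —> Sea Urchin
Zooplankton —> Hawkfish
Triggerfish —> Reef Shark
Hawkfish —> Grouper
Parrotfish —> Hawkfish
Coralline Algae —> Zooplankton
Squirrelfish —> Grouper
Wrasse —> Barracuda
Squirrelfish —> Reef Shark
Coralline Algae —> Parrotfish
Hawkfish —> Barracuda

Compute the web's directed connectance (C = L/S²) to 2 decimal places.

C = 0.11

The web has S = 13 species and L = 19 feeding links.
C = L / S² = 19 / 169 = 0.1124 ≈ 0.11.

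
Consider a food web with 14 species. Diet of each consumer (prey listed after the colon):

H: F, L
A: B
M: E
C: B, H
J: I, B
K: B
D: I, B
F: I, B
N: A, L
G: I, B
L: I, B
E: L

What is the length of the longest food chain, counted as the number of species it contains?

One longest chain: I → F → H → C.
It has 4 species and 3 links.

4 species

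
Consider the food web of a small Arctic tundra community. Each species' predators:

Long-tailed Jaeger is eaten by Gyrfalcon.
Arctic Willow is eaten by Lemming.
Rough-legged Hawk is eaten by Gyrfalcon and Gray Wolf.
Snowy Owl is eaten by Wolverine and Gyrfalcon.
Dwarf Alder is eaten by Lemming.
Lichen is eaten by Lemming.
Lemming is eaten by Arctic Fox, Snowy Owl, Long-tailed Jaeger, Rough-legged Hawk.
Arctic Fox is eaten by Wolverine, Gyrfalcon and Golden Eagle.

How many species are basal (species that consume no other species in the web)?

3

Basal species (no prey listed): Arctic Willow, Dwarf Alder, Lichen.
Count: 3.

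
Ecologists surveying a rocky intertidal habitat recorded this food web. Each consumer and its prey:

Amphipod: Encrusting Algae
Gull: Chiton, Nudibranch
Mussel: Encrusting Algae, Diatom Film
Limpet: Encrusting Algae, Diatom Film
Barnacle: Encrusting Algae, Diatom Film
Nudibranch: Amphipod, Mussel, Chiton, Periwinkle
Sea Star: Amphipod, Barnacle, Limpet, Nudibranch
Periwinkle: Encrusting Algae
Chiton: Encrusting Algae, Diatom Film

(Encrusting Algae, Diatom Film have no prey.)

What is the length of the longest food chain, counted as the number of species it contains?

One longest chain: Encrusting Algae → Amphipod → Nudibranch → Sea Star.
It has 4 species and 3 links.

4 species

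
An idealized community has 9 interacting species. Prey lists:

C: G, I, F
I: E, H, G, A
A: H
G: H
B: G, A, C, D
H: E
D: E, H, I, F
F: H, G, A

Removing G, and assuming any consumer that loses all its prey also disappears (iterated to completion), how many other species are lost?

0

Remove G.
Every predator of it retains at least one other prey: I still has E, H, A; F still has H, A; C still has I, F; B still has A, C, D.
No consumer loses all prey, so no secondary extinctions occur.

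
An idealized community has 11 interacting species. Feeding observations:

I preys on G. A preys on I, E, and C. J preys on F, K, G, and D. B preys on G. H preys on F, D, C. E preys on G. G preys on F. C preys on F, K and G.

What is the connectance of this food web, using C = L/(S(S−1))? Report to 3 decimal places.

C = 0.155

The web has S = 11 species and L = 17 feeding links.
C = L / (S(S−1)) = 17 / 110 = 0.1545 ≈ 0.155.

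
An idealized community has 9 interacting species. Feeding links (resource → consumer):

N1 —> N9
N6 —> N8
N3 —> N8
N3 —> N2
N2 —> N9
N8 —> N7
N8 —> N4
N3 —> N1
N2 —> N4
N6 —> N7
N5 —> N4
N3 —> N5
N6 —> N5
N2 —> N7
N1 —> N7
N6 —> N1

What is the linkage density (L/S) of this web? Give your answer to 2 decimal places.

There are L = 16 links among S = 9 species.
L/S = 16/9 = 1.7778 ≈ 1.78.

L/S = 1.78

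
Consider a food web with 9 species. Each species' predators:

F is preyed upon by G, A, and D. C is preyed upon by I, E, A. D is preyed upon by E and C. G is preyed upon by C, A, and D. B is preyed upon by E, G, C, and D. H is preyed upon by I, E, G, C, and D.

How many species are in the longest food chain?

5 species

One longest chain: B → G → D → C → I.
It has 5 species and 4 links.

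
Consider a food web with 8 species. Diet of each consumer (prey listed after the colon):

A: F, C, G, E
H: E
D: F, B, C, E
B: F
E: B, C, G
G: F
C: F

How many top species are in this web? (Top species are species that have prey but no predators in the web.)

Top species (has prey, but nothing eats it): H, A, D.
Count: 3.

3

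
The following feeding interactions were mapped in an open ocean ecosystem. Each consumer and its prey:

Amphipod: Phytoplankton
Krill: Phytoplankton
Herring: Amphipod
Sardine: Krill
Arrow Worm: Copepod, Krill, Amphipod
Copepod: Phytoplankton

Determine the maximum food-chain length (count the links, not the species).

One longest chain: Phytoplankton → Krill → Sardine.
It has 3 species and 2 links.

2 links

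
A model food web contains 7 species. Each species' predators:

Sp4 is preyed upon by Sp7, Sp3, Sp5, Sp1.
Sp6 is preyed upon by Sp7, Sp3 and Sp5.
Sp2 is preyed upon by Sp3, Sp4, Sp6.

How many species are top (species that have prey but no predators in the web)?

4

Top species (has prey, but nothing eats it): Sp7, Sp1, Sp3, Sp5.
Count: 4.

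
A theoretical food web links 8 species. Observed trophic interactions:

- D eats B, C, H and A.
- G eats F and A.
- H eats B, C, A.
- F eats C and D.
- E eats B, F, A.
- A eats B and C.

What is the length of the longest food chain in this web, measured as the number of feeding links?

One longest chain: B → A → H → D → F → G.
It has 6 species and 5 links.

5 links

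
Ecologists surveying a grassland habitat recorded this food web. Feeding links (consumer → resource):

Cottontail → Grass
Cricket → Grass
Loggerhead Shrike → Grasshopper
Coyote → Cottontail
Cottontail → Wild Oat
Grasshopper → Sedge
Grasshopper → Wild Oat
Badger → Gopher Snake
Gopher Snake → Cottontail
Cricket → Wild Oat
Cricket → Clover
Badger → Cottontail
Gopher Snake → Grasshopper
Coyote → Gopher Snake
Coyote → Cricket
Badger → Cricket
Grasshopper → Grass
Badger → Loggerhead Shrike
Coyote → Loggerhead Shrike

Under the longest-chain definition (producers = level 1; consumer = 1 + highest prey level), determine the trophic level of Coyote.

Wild Oat is a producer → level 1.
Grasshopper eats Wild Oat (level 1); other prey at levels: Sedge 1, Grass 1 → level 2.
Loggerhead Shrike eats Grasshopper → level 3.
Coyote eats Loggerhead Shrike (level 3); other prey at levels: Cricket 2, Cottontail 2, Gopher Snake 3 → level 4.

Trophic level 4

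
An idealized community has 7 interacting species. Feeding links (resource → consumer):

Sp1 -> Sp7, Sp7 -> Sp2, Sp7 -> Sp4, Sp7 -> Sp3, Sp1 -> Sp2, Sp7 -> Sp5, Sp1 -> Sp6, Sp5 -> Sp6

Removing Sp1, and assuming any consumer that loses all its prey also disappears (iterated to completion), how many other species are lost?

6

Remove Sp1.
Round 1: Sp7 (all prey gone) → extinct.
Round 2: Sp4 (all prey gone), Sp3 (all prey gone), Sp5 (all prey gone), Sp2 (all prey gone) → extinct.
Round 3: Sp6 (all prey gone) → extinct.
No further losses. Total secondary extinctions: 6.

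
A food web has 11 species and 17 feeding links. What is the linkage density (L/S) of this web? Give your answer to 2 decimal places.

L/S = 1.55

There are L = 17 links among S = 11 species.
L/S = 17/11 = 1.5455 ≈ 1.55.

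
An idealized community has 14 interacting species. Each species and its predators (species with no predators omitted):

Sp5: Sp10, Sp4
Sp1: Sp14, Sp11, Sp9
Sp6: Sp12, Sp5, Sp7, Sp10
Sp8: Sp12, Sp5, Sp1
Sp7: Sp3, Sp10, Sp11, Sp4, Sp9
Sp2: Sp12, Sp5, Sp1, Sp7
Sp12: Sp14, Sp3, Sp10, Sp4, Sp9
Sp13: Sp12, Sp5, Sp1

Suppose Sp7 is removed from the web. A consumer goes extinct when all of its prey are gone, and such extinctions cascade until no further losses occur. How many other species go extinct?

0

Remove Sp7.
Every predator of it retains at least one other prey: Sp3 still has Sp12; Sp10 still has Sp6, Sp12, Sp5; Sp11 still has Sp1; Sp4 still has Sp12, Sp5; Sp9 still has Sp12, Sp1.
No consumer loses all prey, so no secondary extinctions occur.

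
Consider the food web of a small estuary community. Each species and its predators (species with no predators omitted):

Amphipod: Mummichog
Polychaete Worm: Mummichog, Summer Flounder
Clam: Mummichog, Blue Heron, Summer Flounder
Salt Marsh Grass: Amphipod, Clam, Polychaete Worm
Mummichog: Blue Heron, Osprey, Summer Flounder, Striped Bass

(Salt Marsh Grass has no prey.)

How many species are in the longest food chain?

One longest chain: Salt Marsh Grass → Amphipod → Mummichog → Blue Heron.
It has 4 species and 3 links.

4 species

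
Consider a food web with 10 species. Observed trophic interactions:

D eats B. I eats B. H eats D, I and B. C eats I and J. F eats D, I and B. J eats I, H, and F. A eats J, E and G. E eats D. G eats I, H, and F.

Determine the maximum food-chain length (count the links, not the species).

One longest chain: B → D → H → G → A.
It has 5 species and 4 links.

4 links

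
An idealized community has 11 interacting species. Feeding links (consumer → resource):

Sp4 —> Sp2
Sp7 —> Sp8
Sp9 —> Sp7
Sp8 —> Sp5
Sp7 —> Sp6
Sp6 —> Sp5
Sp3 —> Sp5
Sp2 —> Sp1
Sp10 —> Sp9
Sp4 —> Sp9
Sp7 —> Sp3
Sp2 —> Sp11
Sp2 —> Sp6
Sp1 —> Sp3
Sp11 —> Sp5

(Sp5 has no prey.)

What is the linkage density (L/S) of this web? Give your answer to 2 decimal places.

There are L = 15 links among S = 11 species.
L/S = 15/11 = 1.3636 ≈ 1.36.

L/S = 1.36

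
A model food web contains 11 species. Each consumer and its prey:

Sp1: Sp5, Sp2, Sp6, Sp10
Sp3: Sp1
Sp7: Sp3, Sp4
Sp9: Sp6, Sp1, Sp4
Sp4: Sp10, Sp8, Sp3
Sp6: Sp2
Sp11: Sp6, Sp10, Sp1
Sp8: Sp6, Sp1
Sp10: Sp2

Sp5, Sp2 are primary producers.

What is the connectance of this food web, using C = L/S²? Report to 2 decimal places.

C = 0.17

The web has S = 11 species and L = 20 feeding links.
C = L / S² = 20 / 121 = 0.1653 ≈ 0.17.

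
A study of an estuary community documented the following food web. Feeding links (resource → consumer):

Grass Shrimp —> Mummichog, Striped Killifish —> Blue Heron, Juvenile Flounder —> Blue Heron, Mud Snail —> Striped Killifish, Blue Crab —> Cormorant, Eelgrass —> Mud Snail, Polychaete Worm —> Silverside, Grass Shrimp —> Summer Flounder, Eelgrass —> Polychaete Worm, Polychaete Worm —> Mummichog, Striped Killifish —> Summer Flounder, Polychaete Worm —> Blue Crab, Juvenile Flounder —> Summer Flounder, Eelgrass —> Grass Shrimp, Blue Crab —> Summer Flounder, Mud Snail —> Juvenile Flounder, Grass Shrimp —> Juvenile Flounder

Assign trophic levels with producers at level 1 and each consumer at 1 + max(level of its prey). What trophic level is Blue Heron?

Trophic level 4

Eelgrass is a producer → level 1.
Mud Snail eats Eelgrass → level 2.
Striped Killifish eats Mud Snail → level 3.
Blue Heron eats Striped Killifish (level 3); other prey at levels: Juvenile Flounder 3 → level 4.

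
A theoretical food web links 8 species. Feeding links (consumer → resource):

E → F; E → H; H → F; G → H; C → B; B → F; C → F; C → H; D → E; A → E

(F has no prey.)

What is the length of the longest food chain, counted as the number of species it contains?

4 species

One longest chain: F → H → E → A.
It has 4 species and 3 links.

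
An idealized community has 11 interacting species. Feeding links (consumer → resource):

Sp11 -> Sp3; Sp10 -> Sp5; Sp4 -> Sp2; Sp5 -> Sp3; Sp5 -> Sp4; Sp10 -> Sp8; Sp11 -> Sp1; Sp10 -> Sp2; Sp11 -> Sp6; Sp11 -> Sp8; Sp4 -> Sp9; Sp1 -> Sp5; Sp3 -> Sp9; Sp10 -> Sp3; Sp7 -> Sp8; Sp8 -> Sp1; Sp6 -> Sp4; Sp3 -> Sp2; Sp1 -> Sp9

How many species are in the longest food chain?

One longest chain: Sp9 → Sp4 → Sp5 → Sp1 → Sp8 → Sp7.
It has 6 species and 5 links.

6 species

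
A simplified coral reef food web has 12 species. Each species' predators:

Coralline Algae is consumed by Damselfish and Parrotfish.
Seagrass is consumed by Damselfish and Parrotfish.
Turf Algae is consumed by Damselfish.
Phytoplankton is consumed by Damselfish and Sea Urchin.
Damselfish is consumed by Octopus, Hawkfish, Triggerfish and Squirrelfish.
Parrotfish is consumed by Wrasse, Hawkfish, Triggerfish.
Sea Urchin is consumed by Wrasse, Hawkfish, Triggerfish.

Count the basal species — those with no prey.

4

Basal species (no prey listed): Phytoplankton, Turf Algae, Seagrass, Coralline Algae.
Count: 4.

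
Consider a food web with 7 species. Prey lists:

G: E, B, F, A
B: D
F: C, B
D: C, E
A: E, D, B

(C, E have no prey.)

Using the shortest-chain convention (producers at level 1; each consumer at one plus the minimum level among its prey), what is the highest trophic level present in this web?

Producers (level 1): C, E.
Following each consumer down to its lowest-level prey: C → D → B (levels 1 through 3).
All prey of B (D 2) are at level 2 or above, so B is at level 1 + 2 = 3.
Every consumer has at least one prey at level 2 or below, so none exceeds level 3.

3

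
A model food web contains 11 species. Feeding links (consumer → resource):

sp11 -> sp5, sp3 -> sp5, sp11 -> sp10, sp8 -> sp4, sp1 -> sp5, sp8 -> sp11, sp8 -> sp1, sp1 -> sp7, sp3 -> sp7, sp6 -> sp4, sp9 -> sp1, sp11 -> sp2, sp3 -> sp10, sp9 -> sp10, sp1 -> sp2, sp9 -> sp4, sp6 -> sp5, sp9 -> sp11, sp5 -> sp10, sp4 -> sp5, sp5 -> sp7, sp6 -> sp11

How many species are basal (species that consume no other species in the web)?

3

Basal species (no prey listed): sp7, sp10, sp2.
Count: 3.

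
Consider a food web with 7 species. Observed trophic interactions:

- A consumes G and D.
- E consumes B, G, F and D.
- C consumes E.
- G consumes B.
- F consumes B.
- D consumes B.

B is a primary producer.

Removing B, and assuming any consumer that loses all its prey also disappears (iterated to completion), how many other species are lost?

6

Remove B.
Round 1: D (all prey gone), F (all prey gone), G (all prey gone) → extinct.
Round 2: A (all prey gone), E (all prey gone) → extinct.
Round 3: C (all prey gone) → extinct.
No further losses. Total secondary extinctions: 6.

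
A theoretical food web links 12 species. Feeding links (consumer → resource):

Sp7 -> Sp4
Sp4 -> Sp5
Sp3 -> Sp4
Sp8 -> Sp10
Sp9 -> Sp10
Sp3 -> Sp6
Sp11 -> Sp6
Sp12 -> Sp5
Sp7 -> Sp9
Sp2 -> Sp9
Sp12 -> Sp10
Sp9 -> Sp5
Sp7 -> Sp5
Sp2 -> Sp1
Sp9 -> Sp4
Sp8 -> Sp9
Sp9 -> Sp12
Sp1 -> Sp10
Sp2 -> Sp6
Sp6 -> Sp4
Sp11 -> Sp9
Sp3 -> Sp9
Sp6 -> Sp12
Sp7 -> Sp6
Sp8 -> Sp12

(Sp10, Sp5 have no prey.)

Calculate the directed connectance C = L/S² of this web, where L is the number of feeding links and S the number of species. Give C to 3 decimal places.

C = 0.174

The web has S = 12 species and L = 25 feeding links.
C = L / S² = 25 / 144 = 0.1736 ≈ 0.174.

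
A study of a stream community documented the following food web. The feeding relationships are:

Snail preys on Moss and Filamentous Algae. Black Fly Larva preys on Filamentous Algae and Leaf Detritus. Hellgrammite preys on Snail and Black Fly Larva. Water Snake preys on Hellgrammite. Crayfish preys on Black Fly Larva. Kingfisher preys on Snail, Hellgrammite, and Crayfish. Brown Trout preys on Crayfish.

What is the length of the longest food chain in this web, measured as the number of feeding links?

One longest chain: Moss → Snail → Hellgrammite → Water Snake.
It has 4 species and 3 links.

3 links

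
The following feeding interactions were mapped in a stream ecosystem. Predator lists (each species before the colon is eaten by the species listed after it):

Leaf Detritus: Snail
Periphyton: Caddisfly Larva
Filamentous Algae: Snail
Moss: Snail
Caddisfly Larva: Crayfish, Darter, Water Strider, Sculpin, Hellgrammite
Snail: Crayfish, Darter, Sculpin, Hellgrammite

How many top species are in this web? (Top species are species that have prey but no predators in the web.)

5

Top species (has prey, but nothing eats it): Crayfish, Darter, Water Strider, Sculpin, Hellgrammite.
Count: 5.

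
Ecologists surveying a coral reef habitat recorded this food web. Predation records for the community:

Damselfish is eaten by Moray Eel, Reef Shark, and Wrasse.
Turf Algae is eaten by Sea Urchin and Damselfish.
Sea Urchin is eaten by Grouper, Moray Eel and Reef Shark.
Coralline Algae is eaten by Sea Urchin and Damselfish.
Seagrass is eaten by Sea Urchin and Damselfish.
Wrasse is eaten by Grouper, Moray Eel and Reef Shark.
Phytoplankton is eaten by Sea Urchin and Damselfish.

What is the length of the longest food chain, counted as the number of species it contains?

One longest chain: Turf Algae → Damselfish → Wrasse → Grouper.
It has 4 species and 3 links.

4 species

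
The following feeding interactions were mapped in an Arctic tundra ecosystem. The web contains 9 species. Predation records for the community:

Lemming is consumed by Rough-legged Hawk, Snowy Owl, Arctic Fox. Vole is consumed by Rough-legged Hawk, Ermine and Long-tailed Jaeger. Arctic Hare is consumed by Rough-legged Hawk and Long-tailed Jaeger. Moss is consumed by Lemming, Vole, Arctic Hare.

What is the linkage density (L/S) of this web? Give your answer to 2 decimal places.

There are L = 11 links among S = 9 species.
L/S = 11/9 = 1.2222 ≈ 1.22.

L/S = 1.22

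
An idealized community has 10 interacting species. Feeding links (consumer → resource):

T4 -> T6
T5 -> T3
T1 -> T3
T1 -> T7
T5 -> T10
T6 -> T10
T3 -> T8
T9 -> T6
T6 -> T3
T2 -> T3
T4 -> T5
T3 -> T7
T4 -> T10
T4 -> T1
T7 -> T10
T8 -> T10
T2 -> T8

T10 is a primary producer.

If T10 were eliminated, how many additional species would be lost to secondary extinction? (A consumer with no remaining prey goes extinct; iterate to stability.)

Remove T10.
Round 1: T8 (all prey gone), T7 (all prey gone) → extinct.
Round 2: T3 (all prey gone) → extinct.
Round 3: T2 (all prey gone), T5 (all prey gone), T6 (all prey gone), T1 (all prey gone) → extinct.
Round 4: T9 (all prey gone), T4 (all prey gone) → extinct.
No further losses. Total secondary extinctions: 9.

9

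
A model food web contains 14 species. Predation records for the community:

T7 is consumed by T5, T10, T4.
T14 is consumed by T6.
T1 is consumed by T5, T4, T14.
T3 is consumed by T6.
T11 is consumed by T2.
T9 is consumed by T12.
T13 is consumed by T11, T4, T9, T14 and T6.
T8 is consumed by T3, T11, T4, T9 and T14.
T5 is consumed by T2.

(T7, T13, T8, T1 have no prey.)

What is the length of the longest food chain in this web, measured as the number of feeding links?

One longest chain: T13 → T14 → T6.
It has 3 species and 2 links.

2 links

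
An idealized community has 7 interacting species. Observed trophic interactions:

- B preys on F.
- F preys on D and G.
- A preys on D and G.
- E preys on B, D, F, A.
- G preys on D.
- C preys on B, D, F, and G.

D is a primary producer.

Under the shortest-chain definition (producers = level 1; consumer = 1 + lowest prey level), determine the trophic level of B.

Trophic level 3

D is a producer → level 1.
F eats D → level 2.
B eats F → level 3.
No prey of B is below level 2, so 3 is the minimum.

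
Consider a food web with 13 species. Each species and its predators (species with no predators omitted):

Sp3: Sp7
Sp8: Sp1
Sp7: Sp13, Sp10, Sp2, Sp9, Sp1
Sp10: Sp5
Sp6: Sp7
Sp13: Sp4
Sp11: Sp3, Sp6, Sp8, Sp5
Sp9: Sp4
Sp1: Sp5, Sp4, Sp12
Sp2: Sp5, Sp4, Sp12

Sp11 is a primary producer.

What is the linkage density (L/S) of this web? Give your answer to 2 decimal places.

There are L = 21 links among S = 13 species.
L/S = 21/13 = 1.6154 ≈ 1.62.

L/S = 1.62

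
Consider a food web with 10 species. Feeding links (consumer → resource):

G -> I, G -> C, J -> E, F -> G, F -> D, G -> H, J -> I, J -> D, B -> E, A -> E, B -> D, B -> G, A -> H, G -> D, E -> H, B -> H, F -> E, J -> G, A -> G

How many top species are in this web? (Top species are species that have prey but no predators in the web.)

4

Top species (has prey, but nothing eats it): A, J, F, B.
Count: 4.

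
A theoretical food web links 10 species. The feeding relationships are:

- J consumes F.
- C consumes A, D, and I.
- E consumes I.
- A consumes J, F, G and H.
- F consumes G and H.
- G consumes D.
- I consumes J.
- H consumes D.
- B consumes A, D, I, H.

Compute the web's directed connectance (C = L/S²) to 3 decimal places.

The web has S = 10 species and L = 18 feeding links.
C = L / S² = 18 / 100 = 0.1800 ≈ 0.180.

C = 0.180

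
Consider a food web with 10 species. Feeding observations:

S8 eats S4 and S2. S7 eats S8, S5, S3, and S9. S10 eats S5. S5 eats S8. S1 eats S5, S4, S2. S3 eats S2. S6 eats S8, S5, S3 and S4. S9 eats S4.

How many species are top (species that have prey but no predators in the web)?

Top species (has prey, but nothing eats it): S7, S6, S1, S10.
Count: 4.

4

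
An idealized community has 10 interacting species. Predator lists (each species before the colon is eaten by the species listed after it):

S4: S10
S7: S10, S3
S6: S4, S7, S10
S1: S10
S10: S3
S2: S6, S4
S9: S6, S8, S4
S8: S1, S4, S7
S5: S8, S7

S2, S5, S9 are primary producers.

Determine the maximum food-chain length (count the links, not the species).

One longest chain: S5 → S8 → S1 → S10 → S3.
It has 5 species and 4 links.

4 links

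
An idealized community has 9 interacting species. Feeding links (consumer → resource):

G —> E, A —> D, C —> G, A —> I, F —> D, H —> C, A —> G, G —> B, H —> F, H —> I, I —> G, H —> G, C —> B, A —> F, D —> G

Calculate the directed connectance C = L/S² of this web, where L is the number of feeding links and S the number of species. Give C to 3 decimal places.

C = 0.185

The web has S = 9 species and L = 15 feeding links.
C = L / S² = 15 / 81 = 0.1852 ≈ 0.185.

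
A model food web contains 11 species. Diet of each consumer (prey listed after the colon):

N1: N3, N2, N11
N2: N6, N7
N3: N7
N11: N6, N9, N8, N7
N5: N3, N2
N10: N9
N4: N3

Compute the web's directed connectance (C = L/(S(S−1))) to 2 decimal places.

The web has S = 11 species and L = 14 feeding links.
C = L / (S(S−1)) = 14 / 110 = 0.1273 ≈ 0.13.

C = 0.13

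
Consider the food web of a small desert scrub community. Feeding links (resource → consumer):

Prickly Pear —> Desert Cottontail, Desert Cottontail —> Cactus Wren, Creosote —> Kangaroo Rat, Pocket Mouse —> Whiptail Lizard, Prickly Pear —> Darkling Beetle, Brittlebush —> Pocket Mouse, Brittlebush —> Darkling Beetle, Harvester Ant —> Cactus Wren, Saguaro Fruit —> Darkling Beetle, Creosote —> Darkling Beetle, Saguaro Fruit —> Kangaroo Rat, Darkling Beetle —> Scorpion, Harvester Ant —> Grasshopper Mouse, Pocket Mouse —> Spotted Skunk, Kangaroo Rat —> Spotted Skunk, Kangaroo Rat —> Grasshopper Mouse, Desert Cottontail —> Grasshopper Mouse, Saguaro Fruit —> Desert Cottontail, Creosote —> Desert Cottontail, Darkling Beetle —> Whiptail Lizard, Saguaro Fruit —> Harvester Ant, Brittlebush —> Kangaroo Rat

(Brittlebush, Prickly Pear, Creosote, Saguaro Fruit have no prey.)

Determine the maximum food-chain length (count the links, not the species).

2 links

One longest chain: Brittlebush → Darkling Beetle → Scorpion.
It has 3 species and 2 links.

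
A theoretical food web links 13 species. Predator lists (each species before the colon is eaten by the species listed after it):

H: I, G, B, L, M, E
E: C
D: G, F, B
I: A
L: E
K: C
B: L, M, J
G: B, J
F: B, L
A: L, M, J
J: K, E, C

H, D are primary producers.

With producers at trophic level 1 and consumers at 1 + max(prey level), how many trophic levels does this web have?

6

Producers (level 1): H, D.
H → G → B → J → K → C gives C level 6.
No species has a prey at level 6, so no species reaches level 7.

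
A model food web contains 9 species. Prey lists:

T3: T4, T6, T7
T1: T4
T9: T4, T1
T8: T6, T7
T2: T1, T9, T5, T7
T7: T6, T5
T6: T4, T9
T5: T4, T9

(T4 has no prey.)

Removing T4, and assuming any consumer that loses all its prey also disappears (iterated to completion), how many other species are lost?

8

Remove T4.
Round 1: T1 (all prey gone) → extinct.
Round 2: T9 (all prey gone) → extinct.
Round 3: T6 (all prey gone), T5 (all prey gone) → extinct.
Round 4: T7 (all prey gone) → extinct.
Round 5: T2 (all prey gone), T8 (all prey gone), T3 (all prey gone) → extinct.
No further losses. Total secondary extinctions: 8.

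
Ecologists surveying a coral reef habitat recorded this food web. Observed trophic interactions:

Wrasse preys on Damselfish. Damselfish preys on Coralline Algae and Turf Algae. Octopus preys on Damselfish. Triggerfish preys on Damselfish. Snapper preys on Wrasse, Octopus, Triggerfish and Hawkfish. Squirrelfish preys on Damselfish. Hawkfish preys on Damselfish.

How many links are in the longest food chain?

One longest chain: Turf Algae → Damselfish → Triggerfish → Snapper.
It has 4 species and 3 links.

3 links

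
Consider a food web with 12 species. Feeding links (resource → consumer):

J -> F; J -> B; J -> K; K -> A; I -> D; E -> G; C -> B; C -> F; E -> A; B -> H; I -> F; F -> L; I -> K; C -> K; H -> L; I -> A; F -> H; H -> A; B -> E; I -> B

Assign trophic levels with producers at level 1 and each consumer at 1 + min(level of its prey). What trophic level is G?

Trophic level 4

I is a producer → level 1.
B eats I → level 2.
E eats B → level 3.
G eats E → level 4.
No prey of G is below level 3, so 4 is the minimum.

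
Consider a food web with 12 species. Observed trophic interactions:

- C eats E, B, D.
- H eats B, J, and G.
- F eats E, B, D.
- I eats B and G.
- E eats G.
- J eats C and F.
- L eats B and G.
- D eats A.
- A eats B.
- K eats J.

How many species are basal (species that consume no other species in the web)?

Basal species (no prey listed): G, B.
Count: 2.

2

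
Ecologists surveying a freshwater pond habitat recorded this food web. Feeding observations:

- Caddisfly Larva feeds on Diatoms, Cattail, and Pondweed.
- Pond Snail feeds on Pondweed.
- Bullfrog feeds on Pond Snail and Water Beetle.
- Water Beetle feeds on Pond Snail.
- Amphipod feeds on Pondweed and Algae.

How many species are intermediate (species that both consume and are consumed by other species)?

2

Intermediate species (has both prey and predators): Pond Snail, Water Beetle.
Count: 2.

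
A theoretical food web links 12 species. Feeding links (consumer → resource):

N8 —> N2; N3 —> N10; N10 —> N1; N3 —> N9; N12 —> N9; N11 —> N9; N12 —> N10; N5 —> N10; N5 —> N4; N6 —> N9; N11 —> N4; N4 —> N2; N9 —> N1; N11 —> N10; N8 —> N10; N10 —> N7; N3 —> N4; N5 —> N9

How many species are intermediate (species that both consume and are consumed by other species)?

3

Intermediate species (has both prey and predators): N10, N9, N4.
Count: 3.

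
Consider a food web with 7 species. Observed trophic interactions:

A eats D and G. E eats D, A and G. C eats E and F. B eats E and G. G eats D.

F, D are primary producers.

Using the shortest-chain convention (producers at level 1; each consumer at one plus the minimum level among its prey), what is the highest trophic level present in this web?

3

Producers (level 1): F, D.
Following each consumer down to its lowest-level prey: D → G → B (levels 1 through 3).
All prey of B (G 2, E 2) are at level 2 or above, so B is at level 1 + 2 = 3.
Every consumer has at least one prey at level 2 or below, so none exceeds level 3.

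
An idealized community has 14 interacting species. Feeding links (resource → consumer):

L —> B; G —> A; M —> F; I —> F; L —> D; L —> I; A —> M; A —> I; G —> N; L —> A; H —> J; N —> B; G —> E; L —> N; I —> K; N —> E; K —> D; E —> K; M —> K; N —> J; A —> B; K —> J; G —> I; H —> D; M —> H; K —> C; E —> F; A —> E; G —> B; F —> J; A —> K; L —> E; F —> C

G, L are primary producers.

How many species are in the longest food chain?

One longest chain: G → A → I → F → C.
It has 5 species and 4 links.

5 species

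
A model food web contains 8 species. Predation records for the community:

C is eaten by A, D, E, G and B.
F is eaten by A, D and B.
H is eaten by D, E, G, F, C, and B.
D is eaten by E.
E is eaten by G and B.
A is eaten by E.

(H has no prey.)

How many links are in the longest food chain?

One longest chain: H → C → A → E → B.
It has 5 species and 4 links.

4 links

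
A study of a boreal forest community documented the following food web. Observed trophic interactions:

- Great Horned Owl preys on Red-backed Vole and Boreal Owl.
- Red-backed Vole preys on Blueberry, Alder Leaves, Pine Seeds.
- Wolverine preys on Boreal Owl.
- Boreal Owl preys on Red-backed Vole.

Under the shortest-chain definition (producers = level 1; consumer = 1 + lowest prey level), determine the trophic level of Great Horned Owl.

Alder Leaves is a producer → level 1.
Red-backed Vole eats Alder Leaves → level 2.
Great Horned Owl eats Red-backed Vole → level 3.
No prey of Great Horned Owl is below level 2, so 3 is the minimum.

Trophic level 3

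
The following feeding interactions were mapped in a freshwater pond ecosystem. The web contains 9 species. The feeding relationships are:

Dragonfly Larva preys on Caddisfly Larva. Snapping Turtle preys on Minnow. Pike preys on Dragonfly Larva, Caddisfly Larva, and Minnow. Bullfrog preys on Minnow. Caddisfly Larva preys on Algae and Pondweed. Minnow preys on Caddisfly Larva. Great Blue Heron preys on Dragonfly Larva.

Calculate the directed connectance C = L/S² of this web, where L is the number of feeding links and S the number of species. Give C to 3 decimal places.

The web has S = 9 species and L = 10 feeding links.
C = L / S² = 10 / 81 = 0.1235 ≈ 0.123.

C = 0.123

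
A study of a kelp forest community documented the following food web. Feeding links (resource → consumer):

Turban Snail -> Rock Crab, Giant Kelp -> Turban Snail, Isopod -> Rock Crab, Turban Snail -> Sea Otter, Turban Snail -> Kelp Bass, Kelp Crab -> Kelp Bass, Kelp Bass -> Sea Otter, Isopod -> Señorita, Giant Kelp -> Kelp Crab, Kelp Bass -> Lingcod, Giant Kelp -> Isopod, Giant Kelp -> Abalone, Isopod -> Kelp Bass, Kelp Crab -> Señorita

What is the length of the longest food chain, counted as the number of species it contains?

One longest chain: Giant Kelp → Isopod → Kelp Bass → Lingcod.
It has 4 species and 3 links.

4 species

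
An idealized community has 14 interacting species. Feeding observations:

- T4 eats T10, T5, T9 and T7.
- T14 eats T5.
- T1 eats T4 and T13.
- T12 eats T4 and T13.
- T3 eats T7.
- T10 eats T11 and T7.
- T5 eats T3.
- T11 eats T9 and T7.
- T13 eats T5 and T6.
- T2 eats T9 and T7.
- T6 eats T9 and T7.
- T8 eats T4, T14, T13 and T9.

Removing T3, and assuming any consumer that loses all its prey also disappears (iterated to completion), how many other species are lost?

2

Remove T3.
Round 1: T5 (all prey gone) → extinct.
Round 2: T14 (all prey gone) → extinct.
No further losses. Total secondary extinctions: 2.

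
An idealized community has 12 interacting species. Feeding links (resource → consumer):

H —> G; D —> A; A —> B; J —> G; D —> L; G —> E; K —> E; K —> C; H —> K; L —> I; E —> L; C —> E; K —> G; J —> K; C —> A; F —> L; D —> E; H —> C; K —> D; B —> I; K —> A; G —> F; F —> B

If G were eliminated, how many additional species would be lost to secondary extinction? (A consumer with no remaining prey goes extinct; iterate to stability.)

1

Remove G.
Round 1: F (all prey gone) → extinct.
No further losses. Total secondary extinctions: 1.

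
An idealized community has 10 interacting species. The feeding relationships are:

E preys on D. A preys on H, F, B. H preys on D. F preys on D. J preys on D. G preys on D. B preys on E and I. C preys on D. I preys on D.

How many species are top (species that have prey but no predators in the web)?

4

Top species (has prey, but nothing eats it): C, J, G, A.
Count: 4.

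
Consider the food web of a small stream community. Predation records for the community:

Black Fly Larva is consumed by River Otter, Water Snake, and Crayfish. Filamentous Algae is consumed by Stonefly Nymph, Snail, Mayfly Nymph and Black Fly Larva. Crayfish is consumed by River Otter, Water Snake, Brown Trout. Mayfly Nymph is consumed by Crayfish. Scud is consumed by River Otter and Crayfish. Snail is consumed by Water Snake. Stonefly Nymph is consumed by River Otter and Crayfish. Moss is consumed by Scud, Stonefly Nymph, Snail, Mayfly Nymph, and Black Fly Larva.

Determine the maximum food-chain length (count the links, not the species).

One longest chain: Moss → Scud → Crayfish → Brown Trout.
It has 4 species and 3 links.

3 links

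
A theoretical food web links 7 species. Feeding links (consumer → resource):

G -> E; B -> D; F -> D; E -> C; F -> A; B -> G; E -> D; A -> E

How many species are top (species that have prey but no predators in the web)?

Top species (has prey, but nothing eats it): F, B.
Count: 2.

2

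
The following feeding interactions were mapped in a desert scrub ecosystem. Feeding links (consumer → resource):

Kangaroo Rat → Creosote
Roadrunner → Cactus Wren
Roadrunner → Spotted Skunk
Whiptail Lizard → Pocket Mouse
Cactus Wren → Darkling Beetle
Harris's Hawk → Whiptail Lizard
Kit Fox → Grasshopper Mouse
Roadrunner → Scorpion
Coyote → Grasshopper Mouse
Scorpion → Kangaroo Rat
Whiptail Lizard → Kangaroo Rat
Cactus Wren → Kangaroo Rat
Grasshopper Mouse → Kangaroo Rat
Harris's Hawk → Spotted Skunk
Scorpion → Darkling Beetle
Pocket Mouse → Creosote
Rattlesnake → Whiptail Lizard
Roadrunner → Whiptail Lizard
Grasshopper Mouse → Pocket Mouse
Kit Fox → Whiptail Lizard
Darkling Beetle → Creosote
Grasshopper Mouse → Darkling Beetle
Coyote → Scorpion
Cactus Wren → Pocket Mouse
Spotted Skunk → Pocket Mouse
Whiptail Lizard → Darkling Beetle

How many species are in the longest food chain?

4 species

One longest chain: Creosote → Kangaroo Rat → Whiptail Lizard → Rattlesnake.
It has 4 species and 3 links.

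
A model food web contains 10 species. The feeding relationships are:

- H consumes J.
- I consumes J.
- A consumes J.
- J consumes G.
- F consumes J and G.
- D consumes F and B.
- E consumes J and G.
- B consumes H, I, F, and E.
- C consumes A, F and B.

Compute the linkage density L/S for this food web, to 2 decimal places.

There are L = 17 links among S = 10 species.
L/S = 17/10 = 1.7000 ≈ 1.70.

L/S = 1.70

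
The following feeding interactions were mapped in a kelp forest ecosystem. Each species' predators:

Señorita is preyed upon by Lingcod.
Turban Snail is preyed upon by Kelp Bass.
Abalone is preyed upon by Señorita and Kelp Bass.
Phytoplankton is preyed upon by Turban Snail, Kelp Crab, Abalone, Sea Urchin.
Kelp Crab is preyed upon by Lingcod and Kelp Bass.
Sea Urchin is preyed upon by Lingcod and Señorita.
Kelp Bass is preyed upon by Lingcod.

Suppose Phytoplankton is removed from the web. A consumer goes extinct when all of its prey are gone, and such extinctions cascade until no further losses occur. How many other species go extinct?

Remove Phytoplankton.
Round 1: Abalone (all prey gone), Kelp Crab (all prey gone), Turban Snail (all prey gone), Sea Urchin (all prey gone) → extinct.
Round 2: Señorita (all prey gone), Kelp Bass (all prey gone) → extinct.
Round 3: Lingcod (all prey gone) → extinct.
No further losses. Total secondary extinctions: 7.

7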